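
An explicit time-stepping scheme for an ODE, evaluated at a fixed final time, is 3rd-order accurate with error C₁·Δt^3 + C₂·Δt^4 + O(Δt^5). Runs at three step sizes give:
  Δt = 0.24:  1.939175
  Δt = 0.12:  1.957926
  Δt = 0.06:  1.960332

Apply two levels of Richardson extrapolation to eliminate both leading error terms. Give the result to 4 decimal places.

First eliminate the Δt^3 term (factor 2^3 = 8):
  B₁ = (8·1.957926 − 1.939175)/7 = 1.960605
  B₂ = (8·1.960332 − 1.957926)/7 = 1.960676
Then eliminate the Δt^4 term (factor 2^4 = 16):
  (16·1.960676 − 1.960605)/15 = 1.960681

1.9607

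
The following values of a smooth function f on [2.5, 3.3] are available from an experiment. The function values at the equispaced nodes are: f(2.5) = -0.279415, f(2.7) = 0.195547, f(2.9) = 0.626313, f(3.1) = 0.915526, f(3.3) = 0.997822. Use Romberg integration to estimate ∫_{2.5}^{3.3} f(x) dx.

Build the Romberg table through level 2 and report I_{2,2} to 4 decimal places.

I_{0,0} (trapezoid, 1 panel, h=0.8000): 0.287363
I_{1,0} (trapezoid, 2 panels, h=0.4000): 0.394207
I_{2,0} (trapezoid, 4 panels, h=0.2000): 0.419318
I_{1,1} = 0.394207 + (0.394207 − 0.287363)/3 = 0.429822
I_{2,1} = 0.419318 + (0.419318 − 0.394207)/3 = 0.427688
I_{2,2} = 0.427688 + (0.427688 − 0.429822)/15 = 0.427546

0.4275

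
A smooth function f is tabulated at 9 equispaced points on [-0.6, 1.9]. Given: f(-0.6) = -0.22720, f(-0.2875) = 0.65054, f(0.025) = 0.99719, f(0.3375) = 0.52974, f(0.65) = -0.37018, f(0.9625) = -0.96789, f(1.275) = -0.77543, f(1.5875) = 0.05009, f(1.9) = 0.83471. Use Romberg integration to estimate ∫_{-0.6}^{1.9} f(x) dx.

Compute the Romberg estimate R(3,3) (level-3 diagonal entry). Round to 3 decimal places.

0.140

R(0,0) (trapezoid, 1 panel, h=2.5000): 0.75939
R(1,0) (trapezoid, 2 panels, h=1.2500): -0.08303
R(2,0) (trapezoid, 4 panels, h=0.6250): 0.09708
R(3,0) (trapezoid, 8 panels, h=0.3125): 0.13057
R(1,1) = -0.08303 + (-0.08303 − 0.75939)/3 = -0.36384
R(2,1) = 0.09708 + (0.09708 − (-0.08303))/3 = 0.15712
R(3,1) = 0.13057 + (0.13057 − 0.09708)/3 = 0.14173
R(2,2) = 0.15712 + (0.15712 − (-0.36384))/15 = 0.19185
R(3,2) = 0.14173 + (0.14173 − 0.15712)/15 = 0.14070
R(3,3) = 0.14070 + (0.14070 − 0.19185)/63 = 0.13989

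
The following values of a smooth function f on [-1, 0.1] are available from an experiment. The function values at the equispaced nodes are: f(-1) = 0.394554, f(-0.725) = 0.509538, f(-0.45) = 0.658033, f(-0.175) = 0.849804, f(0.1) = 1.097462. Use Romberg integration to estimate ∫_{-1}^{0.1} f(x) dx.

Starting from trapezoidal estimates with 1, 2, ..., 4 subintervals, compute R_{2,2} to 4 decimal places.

R_{0,0} (trapezoid, 1 panel, h=1.1000): 0.820609
R_{1,0} (trapezoid, 2 panels, h=0.5500): 0.772223
R_{2,0} (trapezoid, 4 panels, h=0.2750): 0.759930
R_{1,1} = 0.772223 + (0.772223 − 0.820609)/3 = 0.756094
R_{2,1} = 0.759930 + (0.759930 − 0.772223)/3 = 0.755832
R_{2,2} = 0.755832 + (0.755832 − 0.756094)/15 = 0.755815

0.7558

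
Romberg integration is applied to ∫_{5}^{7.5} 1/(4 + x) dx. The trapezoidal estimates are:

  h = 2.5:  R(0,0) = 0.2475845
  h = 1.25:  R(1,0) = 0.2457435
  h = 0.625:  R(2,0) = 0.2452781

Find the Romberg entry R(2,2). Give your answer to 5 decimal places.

Richardson extrapolation on the trapezoidal column (denominator 4−1=3):
R(1,1) = (4·0.2457435 − 0.2475845) / 3 = 0.2451298
R(2,1) = 0.2452781 + (0.2452781 − 0.2457435)/3 = 0.2451230
R(2,2) = 0.2451230 + (0.2451230 − 0.2451298)/15 = 0.2451225
(Column j=1 coincides with Simpson's rule on the same nodes.)

0.24512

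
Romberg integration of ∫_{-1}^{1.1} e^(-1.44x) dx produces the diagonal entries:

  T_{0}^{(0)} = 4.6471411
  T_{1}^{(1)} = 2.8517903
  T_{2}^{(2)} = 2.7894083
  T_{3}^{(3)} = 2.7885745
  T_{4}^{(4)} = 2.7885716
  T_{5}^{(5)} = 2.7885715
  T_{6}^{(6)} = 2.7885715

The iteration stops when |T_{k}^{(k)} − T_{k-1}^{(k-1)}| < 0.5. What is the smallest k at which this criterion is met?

k = 2

|T_{1}^{(1)} − T_{0}^{(0)}| = 1.7953508 ≥ 0.5
|T_{2}^{(2)} − T_{1}^{(1)}| = 0.0623820 < 0.5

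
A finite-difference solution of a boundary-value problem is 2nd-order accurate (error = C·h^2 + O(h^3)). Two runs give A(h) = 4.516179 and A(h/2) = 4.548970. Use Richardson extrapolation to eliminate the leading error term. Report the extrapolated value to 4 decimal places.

4.5599

The leading error scales as h^2; refining by a factor of 2 reduces it by 2^2 = 4.
Extrapolated value = (4·A(h/2) − A(h)) / (4 − 1)
= (4·4.548970 − 4.516179) / 3
= 13.679701 / 3 = 4.559900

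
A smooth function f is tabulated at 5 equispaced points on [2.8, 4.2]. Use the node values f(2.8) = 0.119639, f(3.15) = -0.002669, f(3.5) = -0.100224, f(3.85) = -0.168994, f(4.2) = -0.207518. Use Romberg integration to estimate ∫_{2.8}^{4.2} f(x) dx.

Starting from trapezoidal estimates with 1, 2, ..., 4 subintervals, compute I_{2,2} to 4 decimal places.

I_{0,0} (trapezoid, 1 panel, h=1.4000): -0.061515
I_{1,0} (trapezoid, 2 panels, h=0.7000): -0.100914
I_{2,0} (trapezoid, 4 panels, h=0.3500): -0.110539
I_{1,1} = -0.100914 + (-0.100914 − (-0.061515))/3 = -0.114047
I_{2,1} = -0.110539 + (-0.110539 − (-0.100914))/3 = -0.113747
I_{2,2} = -0.113747 + (-0.113747 − (-0.114047))/15 = -0.113727

-0.1137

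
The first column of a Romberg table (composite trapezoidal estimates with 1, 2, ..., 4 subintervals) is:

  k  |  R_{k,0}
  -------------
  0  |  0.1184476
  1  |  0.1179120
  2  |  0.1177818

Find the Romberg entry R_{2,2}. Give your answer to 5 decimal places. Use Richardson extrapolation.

Richardson extrapolation on the trapezoidal column (denominator 4−1=3):
R_{1,1} = (4·0.1179120 − 0.1184476) / 3 = 0.1177335
R_{2,1} = 0.1177818 + (0.1177818 − 0.1179120)/3 = 0.1177384
R_{2,2} = (16·0.1177384 − 0.1177335) / 15 = 0.1177387

0.11774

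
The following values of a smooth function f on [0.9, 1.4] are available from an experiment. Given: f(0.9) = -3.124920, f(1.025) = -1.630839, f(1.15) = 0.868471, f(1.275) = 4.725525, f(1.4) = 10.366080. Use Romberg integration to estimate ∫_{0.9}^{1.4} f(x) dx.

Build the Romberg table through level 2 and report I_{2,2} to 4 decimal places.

I_{0,0} (trapezoid, 1 panel, h=0.5000): 1.810290
I_{1,0} (trapezoid, 2 panels, h=0.2500): 1.122263
I_{2,0} (trapezoid, 4 panels, h=0.1250): 0.947967
I_{1,1} = 1.122263 + (1.122263 − 1.810290)/3 = 0.892921
I_{2,1} = 0.947967 + (0.947967 − 1.122263)/3 = 0.889868
I_{2,2} = 0.889868 + (0.889868 − 0.892921)/15 = 0.889664

0.8897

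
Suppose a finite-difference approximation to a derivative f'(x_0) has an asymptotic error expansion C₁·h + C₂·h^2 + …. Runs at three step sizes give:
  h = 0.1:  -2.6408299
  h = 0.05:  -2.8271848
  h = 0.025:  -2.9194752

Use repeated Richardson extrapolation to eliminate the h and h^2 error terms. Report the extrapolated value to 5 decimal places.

First eliminate the h term (factor 2^1 = 2):
  B₁ = (2·(-2.8271848) − (-2.6408299))/1 = -3.0135397
  B₂ = (2·(-2.9194752) − (-2.8271848))/1 = -3.0117656
Then eliminate the h^2 term (factor 2^2 = 4):
  (4·(-3.0117656) − (-3.0135397))/3 = -3.0111742

-3.01117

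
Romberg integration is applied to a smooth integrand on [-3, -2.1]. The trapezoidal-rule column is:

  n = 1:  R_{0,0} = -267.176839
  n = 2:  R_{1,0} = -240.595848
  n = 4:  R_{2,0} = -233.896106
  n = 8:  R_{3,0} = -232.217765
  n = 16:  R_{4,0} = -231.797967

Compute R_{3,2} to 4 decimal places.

Richardson extrapolation on the trapezoidal column (denominator 4−1=3):
R_{2,1} = -233.896106 + (-233.896106 − (-240.595848))/3 = -231.662859
R_{3,1} = -232.217765 + (-232.217765 − (-233.896106))/3 = -231.658318
R_{3,2} = -231.658318 + (-231.658318 − (-231.662859))/15 = -231.658015

-231.6580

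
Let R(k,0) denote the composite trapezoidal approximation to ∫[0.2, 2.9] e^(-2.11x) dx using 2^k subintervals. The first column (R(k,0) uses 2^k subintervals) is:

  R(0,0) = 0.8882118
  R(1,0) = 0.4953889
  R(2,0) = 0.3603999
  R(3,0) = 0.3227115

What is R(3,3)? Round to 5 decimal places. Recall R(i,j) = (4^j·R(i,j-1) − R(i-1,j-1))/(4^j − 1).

0.30976

R(1,1) = (4·0.4953889 − 0.8882118) / 3 = 0.3644479
R(2,1) = (4·0.3603999 − 0.4953889) / 3 = 0.3154036
R(3,1) = (4·0.3227115 − 0.3603999) / 3 = 0.3101487
R(2,2) = 0.3154036 + (0.3154036 − 0.3644479)/15 = 0.3121340
R(3,2) = 0.3101487 + (0.3101487 − 0.3154036)/15 = 0.3097984
R(3,3) = 0.3097984 + (0.3097984 − 0.3121340)/63 = 0.3097613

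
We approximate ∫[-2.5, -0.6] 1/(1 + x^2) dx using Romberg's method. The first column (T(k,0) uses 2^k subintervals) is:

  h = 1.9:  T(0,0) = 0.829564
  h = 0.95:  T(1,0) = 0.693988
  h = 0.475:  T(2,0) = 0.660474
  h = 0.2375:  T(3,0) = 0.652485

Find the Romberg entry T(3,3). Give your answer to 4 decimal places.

0.6499

T(1,1) = (4·0.693988 − 0.829564) / 3 = 0.648796
T(2,1) = (4·0.660474 − 0.693988) / 3 = 0.649303
T(3,1) = 0.652485 + (0.652485 − 0.660474)/3 = 0.649822
T(2,2) = (16·0.649303 − 0.648796) / 15 = 0.649337
T(3,2) = (16·0.649822 − 0.649303) / 15 = 0.649857
T(3,3) = (64·0.649857 − 0.649337) / 63 = 0.649865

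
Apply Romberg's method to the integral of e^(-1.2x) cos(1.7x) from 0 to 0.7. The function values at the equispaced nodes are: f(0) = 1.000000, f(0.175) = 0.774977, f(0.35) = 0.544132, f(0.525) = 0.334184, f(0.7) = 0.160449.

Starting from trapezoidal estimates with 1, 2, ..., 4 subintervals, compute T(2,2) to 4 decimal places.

0.3900

T(0,0) (trapezoid, 1 panel, h=0.7000): 0.406157
T(1,0) (trapezoid, 2 panels, h=0.3500): 0.393525
T(2,0) (trapezoid, 4 panels, h=0.1750): 0.390866
T(1,1) = 0.393525 + (0.393525 − 0.406157)/3 = 0.389314
T(2,1) = 0.390866 + (0.390866 − 0.393525)/3 = 0.389980
T(2,2) = 0.389980 + (0.389980 − 0.389314)/15 = 0.390024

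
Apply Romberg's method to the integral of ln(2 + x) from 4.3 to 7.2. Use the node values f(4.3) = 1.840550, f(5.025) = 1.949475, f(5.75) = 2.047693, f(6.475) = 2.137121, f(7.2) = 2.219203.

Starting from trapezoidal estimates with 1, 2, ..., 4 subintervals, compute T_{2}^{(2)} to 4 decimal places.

5.9212

T_{0}^{(0)} (trapezoid, 1 panel, h=2.9000): 5.886642
T_{1}^{(0)} (trapezoid, 2 panels, h=1.4500): 5.912476
T_{2}^{(0)} (trapezoid, 4 panels, h=0.7250): 5.919020
T_{1}^{(1)} = 5.912476 + (5.912476 − 5.886642)/3 = 5.921087
T_{2}^{(1)} = 5.919020 + (5.919020 − 5.912476)/3 = 5.921201
T_{2}^{(2)} = 5.921201 + (5.921201 − 5.921087)/15 = 5.921209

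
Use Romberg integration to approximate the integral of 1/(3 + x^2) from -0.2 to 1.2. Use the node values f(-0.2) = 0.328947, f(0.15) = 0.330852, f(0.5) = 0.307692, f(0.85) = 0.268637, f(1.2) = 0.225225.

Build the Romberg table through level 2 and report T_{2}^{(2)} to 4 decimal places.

T_{0}^{(0)} (trapezoid, 1 panel, h=1.4000): 0.387920
T_{1}^{(0)} (trapezoid, 2 panels, h=0.7000): 0.409345
T_{2}^{(0)} (trapezoid, 4 panels, h=0.3500): 0.414493
T_{1}^{(1)} = 0.409345 + (0.409345 − 0.387920)/3 = 0.416487
T_{2}^{(1)} = 0.414493 + (0.414493 − 0.409345)/3 = 0.416209
T_{2}^{(2)} = 0.416209 + (0.416209 − 0.416487)/15 = 0.416190

0.4162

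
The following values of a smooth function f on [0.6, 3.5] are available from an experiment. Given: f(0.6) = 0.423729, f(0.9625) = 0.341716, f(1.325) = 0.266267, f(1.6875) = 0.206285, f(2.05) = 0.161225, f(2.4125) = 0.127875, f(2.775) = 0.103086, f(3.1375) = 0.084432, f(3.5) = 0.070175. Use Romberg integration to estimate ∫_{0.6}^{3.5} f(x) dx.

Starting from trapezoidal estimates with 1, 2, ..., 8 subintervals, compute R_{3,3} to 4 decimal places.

R_{0,0} (trapezoid, 1 panel, h=2.9000): 0.716161
R_{1,0} (trapezoid, 2 panels, h=1.4500): 0.591857
R_{2,0} (trapezoid, 4 panels, h=0.7250): 0.563709
R_{3,0} (trapezoid, 8 panels, h=0.3625): 0.557466
R_{1,1} = 0.591857 + (0.591857 − 0.716161)/3 = 0.550422
R_{2,1} = 0.563709 + (0.563709 − 0.591857)/3 = 0.554326
R_{3,1} = 0.557466 + (0.557466 − 0.563709)/3 = 0.555385
R_{2,2} = 0.554326 + (0.554326 − 0.550422)/15 = 0.554586
R_{3,2} = 0.555385 + (0.555385 − 0.554326)/15 = 0.555456
R_{3,3} = 0.555456 + (0.555456 − 0.554586)/63 = 0.555470

0.5555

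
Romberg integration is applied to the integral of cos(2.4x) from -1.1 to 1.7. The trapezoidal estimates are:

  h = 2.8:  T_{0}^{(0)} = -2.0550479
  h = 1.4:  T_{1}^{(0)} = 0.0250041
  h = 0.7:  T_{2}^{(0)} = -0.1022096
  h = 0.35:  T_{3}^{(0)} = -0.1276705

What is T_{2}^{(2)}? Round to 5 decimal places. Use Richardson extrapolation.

Richardson extrapolation on the trapezoidal column (denominator 4−1=3):
T_{1}^{(1)} = 0.0250041 + (0.0250041 − (-2.0550479))/3 = 0.7183548
T_{2}^{(1)} = -0.1022096 + (-0.1022096 − 0.0250041)/3 = -0.1446142
T_{2}^{(2)} = (16·(-0.1446142) − 0.7183548) / 15 = -0.2021455
(Column j=1 coincides with Simpson's rule on the same nodes.)

-0.20215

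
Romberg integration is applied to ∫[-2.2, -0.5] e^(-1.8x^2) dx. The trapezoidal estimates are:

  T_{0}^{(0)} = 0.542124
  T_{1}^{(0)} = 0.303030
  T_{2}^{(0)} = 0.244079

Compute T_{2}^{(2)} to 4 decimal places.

0.2245

Richardson extrapolation on the trapezoidal column (denominator 4−1=3):
T_{1}^{(1)} = (4·0.303030 − 0.542124) / 3 = 0.223332
T_{2}^{(1)} = (4·0.244079 − 0.303030) / 3 = 0.224429
T_{2}^{(2)} = (16·0.224429 − 0.223332) / 15 = 0.224502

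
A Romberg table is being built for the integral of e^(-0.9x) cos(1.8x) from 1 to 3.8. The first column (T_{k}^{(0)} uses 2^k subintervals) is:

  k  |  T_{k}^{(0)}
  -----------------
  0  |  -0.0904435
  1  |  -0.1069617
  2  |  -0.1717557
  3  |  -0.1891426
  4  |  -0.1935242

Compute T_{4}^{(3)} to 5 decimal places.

-0.19499

Richardson extrapolation on the trapezoidal column (denominator 4−1=3):
T_{2}^{(1)} = (4·(-0.1717557) − (-0.1069617)) / 3 = -0.1933537
T_{3}^{(1)} = -0.1891426 + (-0.1891426 − (-0.1717557))/3 = -0.1949382
T_{4}^{(1)} = -0.1935242 + (-0.1935242 − (-0.1891426))/3 = -0.1949847
T_{3}^{(2)} = -0.1949382 + (-0.1949382 − (-0.1933537))/15 = -0.1950438
T_{4}^{(2)} = (16·(-0.1949847) − (-0.1949382)) / 15 = -0.1949878
T_{4}^{(3)} = -0.1949878 + (-0.1949878 − (-0.1950438))/63 = -0.1949869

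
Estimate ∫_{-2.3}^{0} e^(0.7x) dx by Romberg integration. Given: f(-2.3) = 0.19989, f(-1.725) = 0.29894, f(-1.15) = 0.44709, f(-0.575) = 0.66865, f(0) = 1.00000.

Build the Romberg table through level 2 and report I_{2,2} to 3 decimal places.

I_{0,0} (trapezoid, 1 panel, h=2.3000): 1.37987
I_{1,0} (trapezoid, 2 panels, h=1.1500): 1.20409
I_{2,0} (trapezoid, 4 panels, h=0.5750): 1.15841
I_{1,1} = 1.20409 + (1.20409 − 1.37987)/3 = 1.14550
I_{2,1} = 1.15841 + (1.15841 − 1.20409)/3 = 1.14318
I_{2,2} = 1.14318 + (1.14318 − 1.14550)/15 = 1.14303

1.143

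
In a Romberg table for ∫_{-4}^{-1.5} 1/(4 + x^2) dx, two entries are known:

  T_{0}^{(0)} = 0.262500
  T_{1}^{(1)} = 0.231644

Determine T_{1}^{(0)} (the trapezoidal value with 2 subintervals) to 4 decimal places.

0.2394

From T_{1}^{(1)} = (4·T_{1}^{(0)} − T_{0}^{(0)})/3, solve for T_{1}^{(0)}:
4·T_{1}^{(0)} = 3·0.231644 + 0.262500 = 0.957432
T_{1}^{(0)} = 0.239358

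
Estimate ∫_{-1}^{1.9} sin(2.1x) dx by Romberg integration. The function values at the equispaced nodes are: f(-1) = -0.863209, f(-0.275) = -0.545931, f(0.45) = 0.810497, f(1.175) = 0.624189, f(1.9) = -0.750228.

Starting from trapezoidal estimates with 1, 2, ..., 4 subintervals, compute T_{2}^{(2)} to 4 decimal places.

0.0302

T_{0}^{(0)} (trapezoid, 1 panel, h=2.9000): -2.339484
T_{1}^{(0)} (trapezoid, 2 panels, h=1.4500): 0.005479
T_{2}^{(0)} (trapezoid, 4 panels, h=0.7250): 0.059476
T_{1}^{(1)} = 0.005479 + (0.005479 − (-2.339484))/3 = 0.787133
T_{2}^{(1)} = 0.059476 + (0.059476 − 0.005479)/3 = 0.077475
T_{2}^{(2)} = 0.077475 + (0.077475 − 0.787133)/15 = 0.030164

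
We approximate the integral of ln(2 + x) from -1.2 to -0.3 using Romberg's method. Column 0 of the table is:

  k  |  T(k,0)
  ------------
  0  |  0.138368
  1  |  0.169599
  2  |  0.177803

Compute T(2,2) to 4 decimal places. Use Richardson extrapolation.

0.1806

T(1,1) = (4·0.169599 − 0.138368) / 3 = 0.180009
T(2,1) = (4·0.177803 − 0.169599) / 3 = 0.180538
T(2,2) = (16·0.180538 − 0.180009) / 15 = 0.180573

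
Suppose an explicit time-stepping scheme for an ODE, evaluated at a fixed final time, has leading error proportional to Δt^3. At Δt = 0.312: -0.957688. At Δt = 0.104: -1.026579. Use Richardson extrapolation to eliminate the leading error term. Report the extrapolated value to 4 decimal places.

-1.0292

Extrapolated value = (27·A(Δt/3) − A(Δt)) / (27 − 1)
= (27·(-1.026579) − (-0.957688)) / 26
= -26.759945 / 26 = -1.029229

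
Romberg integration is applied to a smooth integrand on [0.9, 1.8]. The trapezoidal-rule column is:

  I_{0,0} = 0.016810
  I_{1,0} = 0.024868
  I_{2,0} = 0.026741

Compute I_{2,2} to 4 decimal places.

I_{1,1} = 0.024868 + (0.024868 − 0.016810)/3 = 0.027554
I_{2,1} = 0.026741 + (0.026741 − 0.024868)/3 = 0.027365
I_{2,2} = 0.027365 + (0.027365 − 0.027554)/15 = 0.027352

0.0274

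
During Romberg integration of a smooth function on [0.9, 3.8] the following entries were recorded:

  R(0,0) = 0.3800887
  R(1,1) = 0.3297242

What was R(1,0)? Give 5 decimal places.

0.34232

From R(1,1) = (4·R(1,0) − R(0,0))/3, solve for R(1,0):
4·R(1,0) = 3·0.3297242 + 0.3800887 = 1.3692613
R(1,0) = 0.3423153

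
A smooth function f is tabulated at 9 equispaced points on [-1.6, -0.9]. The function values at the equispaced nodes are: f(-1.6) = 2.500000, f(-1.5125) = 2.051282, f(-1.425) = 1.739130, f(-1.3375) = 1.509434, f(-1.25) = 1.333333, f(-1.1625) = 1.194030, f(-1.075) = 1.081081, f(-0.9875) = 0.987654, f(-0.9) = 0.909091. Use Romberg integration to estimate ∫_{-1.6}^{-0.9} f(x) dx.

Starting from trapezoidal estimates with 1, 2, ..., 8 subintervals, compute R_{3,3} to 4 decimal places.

R_{0,0} (trapezoid, 1 panel, h=0.7000): 1.193182
R_{1,0} (trapezoid, 2 panels, h=0.3500): 1.063257
R_{2,0} (trapezoid, 4 panels, h=0.1750): 1.025166
R_{3,0} (trapezoid, 8 panels, h=0.0875): 1.015043
R_{1,1} = 1.063257 + (1.063257 − 1.193182)/3 = 1.019949
R_{2,1} = 1.025166 + (1.025166 − 1.063257)/3 = 1.012469
R_{3,1} = 1.015043 + (1.015043 − 1.025166)/3 = 1.011669
R_{2,2} = 1.012469 + (1.012469 − 1.019949)/15 = 1.011970
R_{3,2} = 1.011669 + (1.011669 − 1.012469)/15 = 1.011616
R_{3,3} = 1.011616 + (1.011616 − 1.011970)/63 = 1.011610

1.0116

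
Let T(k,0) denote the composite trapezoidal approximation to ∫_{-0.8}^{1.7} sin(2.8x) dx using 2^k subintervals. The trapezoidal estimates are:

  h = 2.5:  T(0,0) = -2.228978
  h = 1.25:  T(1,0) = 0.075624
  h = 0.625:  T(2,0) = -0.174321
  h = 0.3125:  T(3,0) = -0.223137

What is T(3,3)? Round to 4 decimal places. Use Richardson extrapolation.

Richardson extrapolation on the trapezoidal column (denominator 4−1=3):
T(1,1) = (4·0.075624 − (-2.228978)) / 3 = 0.843825
T(2,1) = (4·(-0.174321) − 0.075624) / 3 = -0.257636
T(3,1) = (4·(-0.223137) − (-0.174321)) / 3 = -0.239409
T(2,2) = -0.257636 + (-0.257636 − 0.843825)/15 = -0.331067
T(3,2) = (16·(-0.239409) − (-0.257636)) / 15 = -0.238194
T(3,3) = (64·(-0.238194) − (-0.331067)) / 63 = -0.236720
(Column j=1 coincides with Simpson's rule on the same nodes.)

-0.2367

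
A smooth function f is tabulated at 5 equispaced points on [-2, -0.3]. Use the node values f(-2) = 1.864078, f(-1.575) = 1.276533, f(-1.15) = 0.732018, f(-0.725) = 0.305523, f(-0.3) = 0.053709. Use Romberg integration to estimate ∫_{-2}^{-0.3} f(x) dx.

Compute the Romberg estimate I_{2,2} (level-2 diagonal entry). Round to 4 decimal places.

I_{0,0} (trapezoid, 1 panel, h=1.7000): 1.630119
I_{1,0} (trapezoid, 2 panels, h=0.8500): 1.437275
I_{2,0} (trapezoid, 4 panels, h=0.4250): 1.391011
I_{1,1} = 1.437275 + (1.437275 − 1.630119)/3 = 1.372994
I_{2,1} = 1.391011 + (1.391011 − 1.437275)/3 = 1.375590
I_{2,2} = 1.375590 + (1.375590 − 1.372994)/15 = 1.375763

1.3758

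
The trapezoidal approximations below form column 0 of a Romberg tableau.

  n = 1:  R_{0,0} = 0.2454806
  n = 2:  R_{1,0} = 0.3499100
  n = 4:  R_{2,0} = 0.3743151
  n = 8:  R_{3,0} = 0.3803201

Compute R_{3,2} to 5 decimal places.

Richardson extrapolation on the trapezoidal column (denominator 4−1=3):
R_{2,1} = 0.3743151 + (0.3743151 − 0.3499100)/3 = 0.3824501
R_{3,1} = 0.3803201 + (0.3803201 − 0.3743151)/3 = 0.3823218
R_{3,2} = (16·0.3823218 − 0.3824501) / 15 = 0.3823132

0.38231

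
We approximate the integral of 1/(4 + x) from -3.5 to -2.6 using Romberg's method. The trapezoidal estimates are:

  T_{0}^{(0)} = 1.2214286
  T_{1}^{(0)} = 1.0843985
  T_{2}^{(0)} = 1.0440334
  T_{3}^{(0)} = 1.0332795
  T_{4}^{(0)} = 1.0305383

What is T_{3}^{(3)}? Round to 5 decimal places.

Richardson extrapolation on the trapezoidal column (denominator 4−1=3):
T_{1}^{(1)} = 1.0843985 + (1.0843985 − 1.2214286)/3 = 1.0387218
T_{2}^{(1)} = (4·1.0440334 − 1.0843985) / 3 = 1.0305784
T_{3}^{(1)} = 1.0332795 + (1.0332795 − 1.0440334)/3 = 1.0296949
T_{2}^{(2)} = 1.0305784 + (1.0305784 − 1.0387218)/15 = 1.0300355
T_{3}^{(2)} = 1.0296949 + (1.0296949 − 1.0305784)/15 = 1.0296360
T_{3}^{(3)} = 1.0296360 + (1.0296360 − 1.0300355)/63 = 1.0296297

1.02963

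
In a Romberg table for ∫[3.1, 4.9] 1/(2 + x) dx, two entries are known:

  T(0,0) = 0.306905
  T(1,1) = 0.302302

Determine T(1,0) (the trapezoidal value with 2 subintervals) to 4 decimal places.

0.3035

From T(1,1) = (4·T(1,0) − T(0,0))/3, solve for T(1,0):
4·T(1,0) = 3·0.302302 + 0.306905 = 1.213811
T(1,0) = 0.303453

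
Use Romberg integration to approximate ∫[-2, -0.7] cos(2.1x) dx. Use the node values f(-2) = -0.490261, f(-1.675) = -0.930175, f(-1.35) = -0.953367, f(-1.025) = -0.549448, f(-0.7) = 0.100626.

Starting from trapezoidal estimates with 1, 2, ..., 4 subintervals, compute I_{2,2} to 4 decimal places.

I_{0,0} (trapezoid, 1 panel, h=1.3000): -0.253263
I_{1,0} (trapezoid, 2 panels, h=0.6500): -0.746320
I_{2,0} (trapezoid, 4 panels, h=0.3250): -0.854037
I_{1,1} = -0.746320 + (-0.746320 − (-0.253263))/3 = -0.910672
I_{2,1} = -0.854037 + (-0.854037 − (-0.746320))/3 = -0.889943
I_{2,2} = -0.889943 + (-0.889943 − (-0.910672))/15 = -0.888561

-0.8886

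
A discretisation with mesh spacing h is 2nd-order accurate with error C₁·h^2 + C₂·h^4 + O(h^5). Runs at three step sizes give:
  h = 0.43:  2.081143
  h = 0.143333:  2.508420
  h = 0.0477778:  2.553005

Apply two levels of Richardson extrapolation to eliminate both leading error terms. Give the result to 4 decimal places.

First eliminate the h^2 term (factor 3^2 = 9):
  B₁ = (9·2.508420 − 2.081143)/8 = 2.561830
  B₂ = (9·2.553005 − 2.508420)/8 = 2.558578
Then eliminate the h^4 term (factor 3^4 = 81):
  (81·2.558578 − 2.561830)/80 = 2.558537

2.5585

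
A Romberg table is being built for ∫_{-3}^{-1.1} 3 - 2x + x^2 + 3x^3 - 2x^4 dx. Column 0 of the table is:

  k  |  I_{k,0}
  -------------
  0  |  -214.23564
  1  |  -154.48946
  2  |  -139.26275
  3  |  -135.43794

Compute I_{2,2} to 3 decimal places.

I_{1,1} = (4·(-154.48946) − (-214.23564)) / 3 = -134.57407
I_{2,1} = -139.26275 + (-139.26275 − (-154.48946))/3 = -134.18718
I_{2,2} = -134.18718 + (-134.18718 − (-134.57407))/15 = -134.16139
(Column j=1 coincides with Simpson's rule on the same nodes.)

-134.161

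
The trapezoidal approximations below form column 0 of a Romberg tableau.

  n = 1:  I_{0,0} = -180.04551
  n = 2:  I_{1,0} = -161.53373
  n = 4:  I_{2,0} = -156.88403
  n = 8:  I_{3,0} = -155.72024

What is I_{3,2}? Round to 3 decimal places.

Richardson extrapolation on the trapezoidal column (denominator 4−1=3):
I_{2,1} = (4·(-156.88403) − (-161.53373)) / 3 = -155.33413
I_{3,1} = -155.72024 + (-155.72024 − (-156.88403))/3 = -155.33231
I_{3,2} = -155.33231 + (-155.33231 − (-155.33413))/15 = -155.33219

-155.332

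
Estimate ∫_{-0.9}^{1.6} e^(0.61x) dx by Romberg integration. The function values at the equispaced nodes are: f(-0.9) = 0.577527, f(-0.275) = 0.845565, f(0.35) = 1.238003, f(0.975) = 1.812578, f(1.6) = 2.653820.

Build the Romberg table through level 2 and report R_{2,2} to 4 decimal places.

R_{0,0} (trapezoid, 1 panel, h=2.5000): 4.039184
R_{1,0} (trapezoid, 2 panels, h=1.2500): 3.567096
R_{2,0} (trapezoid, 4 panels, h=0.6250): 3.444887
R_{1,1} = 3.567096 + (3.567096 − 4.039184)/3 = 3.409733
R_{2,1} = 3.444887 + (3.444887 − 3.567096)/3 = 3.404151
R_{2,2} = 3.404151 + (3.404151 − 3.409733)/15 = 3.403779

3.4038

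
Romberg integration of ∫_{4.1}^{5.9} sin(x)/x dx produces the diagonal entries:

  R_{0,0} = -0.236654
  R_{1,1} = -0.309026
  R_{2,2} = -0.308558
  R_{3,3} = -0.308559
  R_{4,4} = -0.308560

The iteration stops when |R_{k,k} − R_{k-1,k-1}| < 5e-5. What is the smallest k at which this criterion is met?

|R_{1,1} − R_{0,0}| = 0.072372 ≥ 5e-5
|R_{2,2} − R_{1,1}| = 0.000468 ≥ 5e-5
|R_{3,3} − R_{2,2}| = 0.000001 < 5e-5

k = 3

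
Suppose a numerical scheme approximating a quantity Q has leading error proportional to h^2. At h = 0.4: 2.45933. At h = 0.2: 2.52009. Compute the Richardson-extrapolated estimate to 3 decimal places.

2.540

Extrapolated value = (4·A(h/2) − A(h)) / (4 − 1)
= (4·2.52009 − 2.45933) / 3
= 7.62103 / 3 = 2.54034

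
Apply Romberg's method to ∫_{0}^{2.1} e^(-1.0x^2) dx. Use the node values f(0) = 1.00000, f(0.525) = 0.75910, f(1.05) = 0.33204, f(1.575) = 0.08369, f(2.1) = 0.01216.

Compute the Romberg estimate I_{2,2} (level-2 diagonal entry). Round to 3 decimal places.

I_{0,0} (trapezoid, 1 panel, h=2.1000): 1.06277
I_{1,0} (trapezoid, 2 panels, h=1.0500): 0.88003
I_{2,0} (trapezoid, 4 panels, h=0.5250): 0.88248
I_{1,1} = 0.88003 + (0.88003 − 1.06277)/3 = 0.81912
I_{2,1} = 0.88248 + (0.88248 − 0.88003)/3 = 0.88330
I_{2,2} = 0.88330 + (0.88330 − 0.81912)/15 = 0.88758

0.888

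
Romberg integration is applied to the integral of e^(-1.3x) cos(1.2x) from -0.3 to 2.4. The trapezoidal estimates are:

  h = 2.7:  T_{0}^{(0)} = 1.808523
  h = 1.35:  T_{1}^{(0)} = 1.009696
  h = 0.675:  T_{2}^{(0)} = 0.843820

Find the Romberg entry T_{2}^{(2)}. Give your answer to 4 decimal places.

0.7915

T_{1}^{(1)} = (4·1.009696 − 1.808523) / 3 = 0.743420
T_{2}^{(1)} = 0.843820 + (0.843820 − 1.009696)/3 = 0.788528
T_{2}^{(2)} = 0.788528 + (0.788528 − 0.743420)/15 = 0.791535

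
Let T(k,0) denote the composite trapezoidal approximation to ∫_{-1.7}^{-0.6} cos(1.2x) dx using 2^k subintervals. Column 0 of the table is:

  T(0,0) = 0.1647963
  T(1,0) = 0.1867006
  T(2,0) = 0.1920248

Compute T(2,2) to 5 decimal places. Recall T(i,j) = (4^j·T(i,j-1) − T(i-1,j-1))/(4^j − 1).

Richardson extrapolation on the trapezoidal column (denominator 4−1=3):
T(1,1) = (4·0.1867006 − 0.1647963) / 3 = 0.1940020
T(2,1) = (4·0.1920248 − 0.1867006) / 3 = 0.1937995
T(2,2) = (16·0.1937995 − 0.1940020) / 15 = 0.1937860

0.19379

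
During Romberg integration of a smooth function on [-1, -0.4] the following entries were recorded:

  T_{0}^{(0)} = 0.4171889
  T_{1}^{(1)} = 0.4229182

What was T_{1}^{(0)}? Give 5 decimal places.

0.42149

From T_{1}^{(1)} = (4·T_{1}^{(0)} − T_{0}^{(0)})/3, solve for T_{1}^{(0)}:
4·T_{1}^{(0)} = 3·0.4229182 + 0.4171889 = 1.6859435
T_{1}^{(0)} = 0.4214859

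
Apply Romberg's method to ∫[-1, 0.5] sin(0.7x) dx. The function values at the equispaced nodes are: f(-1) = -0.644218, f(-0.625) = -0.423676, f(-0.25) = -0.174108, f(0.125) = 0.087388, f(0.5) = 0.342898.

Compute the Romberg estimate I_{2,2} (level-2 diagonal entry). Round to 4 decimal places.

I_{0,0} (trapezoid, 1 panel, h=1.5000): -0.225990
I_{1,0} (trapezoid, 2 panels, h=0.7500): -0.243576
I_{2,0} (trapezoid, 4 panels, h=0.3750): -0.247896
I_{1,1} = -0.243576 + (-0.243576 − (-0.225990))/3 = -0.249438
I_{2,1} = -0.247896 + (-0.247896 − (-0.243576))/3 = -0.249336
I_{2,2} = -0.249336 + (-0.249336 − (-0.249438))/15 = -0.249329

-0.2493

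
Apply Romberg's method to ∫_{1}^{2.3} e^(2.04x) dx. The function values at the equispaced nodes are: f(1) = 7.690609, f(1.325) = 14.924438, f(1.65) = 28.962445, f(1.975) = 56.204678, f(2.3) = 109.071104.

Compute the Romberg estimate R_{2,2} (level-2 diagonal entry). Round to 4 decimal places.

49.7035

R_{0,0} (trapezoid, 1 panel, h=1.3000): 75.895113
R_{1,0} (trapezoid, 2 panels, h=0.6500): 56.773146
R_{2,0} (trapezoid, 4 panels, h=0.3250): 51.503536
R_{1,1} = 56.773146 + (56.773146 − 75.895113)/3 = 50.399157
R_{2,1} = 51.503536 + (51.503536 − 56.773146)/3 = 49.746999
R_{2,2} = 49.746999 + (49.746999 − 50.399157)/15 = 49.703522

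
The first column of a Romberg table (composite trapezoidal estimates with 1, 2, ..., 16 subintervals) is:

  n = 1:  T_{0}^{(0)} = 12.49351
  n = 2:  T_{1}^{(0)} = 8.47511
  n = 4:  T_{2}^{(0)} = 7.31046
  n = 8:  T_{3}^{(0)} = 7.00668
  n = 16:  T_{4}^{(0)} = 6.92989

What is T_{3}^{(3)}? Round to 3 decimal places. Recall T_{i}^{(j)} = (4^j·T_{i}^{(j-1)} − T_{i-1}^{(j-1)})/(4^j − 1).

6.904

Richardson extrapolation on the trapezoidal column (denominator 4−1=3):
T_{1}^{(1)} = (4·8.47511 − 12.49351) / 3 = 7.13564
T_{2}^{(1)} = 7.31046 + (7.31046 − 8.47511)/3 = 6.92224
T_{3}^{(1)} = (4·7.00668 − 7.31046) / 3 = 6.90542
T_{2}^{(2)} = 6.92224 + (6.92224 − 7.13564)/15 = 6.90801
T_{3}^{(2)} = (16·6.90542 − 6.92224) / 15 = 6.90430
T_{3}^{(3)} = (64·6.90430 − 6.90801) / 63 = 6.90424
(Column j=1 coincides with Simpson's rule on the same nodes.)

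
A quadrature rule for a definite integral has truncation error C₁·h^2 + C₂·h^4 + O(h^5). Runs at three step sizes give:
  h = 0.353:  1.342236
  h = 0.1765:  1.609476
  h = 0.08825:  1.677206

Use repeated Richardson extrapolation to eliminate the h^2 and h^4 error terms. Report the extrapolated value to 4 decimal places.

First eliminate the h^2 term (factor 2^2 = 4):
  B₁ = (4·1.609476 − 1.342236)/3 = 1.698556
  B₂ = (4·1.677206 − 1.609476)/3 = 1.699783
Then eliminate the h^4 term (factor 2^4 = 16):
  (16·1.699783 − 1.698556)/15 = 1.699865

1.6999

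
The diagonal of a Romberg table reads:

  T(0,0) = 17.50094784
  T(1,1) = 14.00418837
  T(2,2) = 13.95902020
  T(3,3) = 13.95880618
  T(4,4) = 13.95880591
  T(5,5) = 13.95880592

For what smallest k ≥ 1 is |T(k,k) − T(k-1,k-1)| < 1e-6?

|T(1,1) − T(0,0)| = 3.49675947 ≥ 1e-6
|T(2,2) − T(1,1)| = 0.04516817 ≥ 1e-6
|T(3,3) − T(2,2)| = 0.00021402 ≥ 1e-6
|T(4,4) − T(3,3)| = 0.00000027 < 1e-6

k = 4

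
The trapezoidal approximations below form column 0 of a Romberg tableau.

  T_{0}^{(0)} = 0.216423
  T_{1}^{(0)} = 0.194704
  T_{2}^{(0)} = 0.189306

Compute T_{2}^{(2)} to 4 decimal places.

Richardson extrapolation on the trapezoidal column (denominator 4−1=3):
T_{1}^{(1)} = 0.194704 + (0.194704 − 0.216423)/3 = 0.187464
T_{2}^{(1)} = 0.189306 + (0.189306 − 0.194704)/3 = 0.187507
T_{2}^{(2)} = (16·0.187507 − 0.187464) / 15 = 0.187510
(Column j=1 coincides with Simpson's rule on the same nodes.)

0.1875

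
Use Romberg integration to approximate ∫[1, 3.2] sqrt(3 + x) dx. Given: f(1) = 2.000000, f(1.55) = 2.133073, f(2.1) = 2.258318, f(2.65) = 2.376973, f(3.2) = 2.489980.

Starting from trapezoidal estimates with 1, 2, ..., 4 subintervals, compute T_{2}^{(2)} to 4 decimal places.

T_{0}^{(0)} (trapezoid, 1 panel, h=2.2000): 4.938978
T_{1}^{(0)} (trapezoid, 2 panels, h=1.1000): 4.953639
T_{2}^{(0)} (trapezoid, 4 panels, h=0.5500): 4.957345
T_{1}^{(1)} = 4.953639 + (4.953639 − 4.938978)/3 = 4.958526
T_{2}^{(1)} = 4.957345 + (4.957345 − 4.953639)/3 = 4.958580
T_{2}^{(2)} = 4.958580 + (4.958580 − 4.958526)/15 = 4.958584

4.9586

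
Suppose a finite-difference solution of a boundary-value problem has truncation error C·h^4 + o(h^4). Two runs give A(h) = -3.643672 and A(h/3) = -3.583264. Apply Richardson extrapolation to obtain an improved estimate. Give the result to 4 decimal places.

The leading error scales as h^4; refining by a factor of 3 reduces it by 3^4 = 81.
Extrapolated value = (81·A(h/3) − A(h)) / (81 − 1)
= (81·(-3.583264) − (-3.643672)) / 80
= -286.600712 / 80 = -3.582509

-3.5825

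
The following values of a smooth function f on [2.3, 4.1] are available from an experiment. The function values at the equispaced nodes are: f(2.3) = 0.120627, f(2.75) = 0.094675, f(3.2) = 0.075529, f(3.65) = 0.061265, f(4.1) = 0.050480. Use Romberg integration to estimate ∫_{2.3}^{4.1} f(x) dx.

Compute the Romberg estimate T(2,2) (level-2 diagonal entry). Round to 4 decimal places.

0.1419

T(0,0) (trapezoid, 1 panel, h=1.8000): 0.153996
T(1,0) (trapezoid, 2 panels, h=0.9000): 0.144974
T(2,0) (trapezoid, 4 panels, h=0.4500): 0.142660
T(1,1) = 0.144974 + (0.144974 − 0.153996)/3 = 0.141967
T(2,1) = 0.142660 + (0.142660 − 0.144974)/3 = 0.141889
T(2,2) = 0.141889 + (0.141889 − 0.141967)/15 = 0.141884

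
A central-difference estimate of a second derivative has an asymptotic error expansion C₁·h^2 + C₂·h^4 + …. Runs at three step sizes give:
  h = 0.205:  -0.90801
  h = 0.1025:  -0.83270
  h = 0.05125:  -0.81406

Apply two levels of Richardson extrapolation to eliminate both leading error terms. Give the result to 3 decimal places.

-0.808

First eliminate the h^2 term (factor 2^2 = 4):
  B₁ = (4·(-0.83270) − (-0.90801))/3 = -0.80760
  B₂ = (4·(-0.81406) − (-0.83270))/3 = -0.80785
Then eliminate the h^4 term (factor 2^4 = 16):
  (16·(-0.80785) − (-0.80760))/15 = -0.80787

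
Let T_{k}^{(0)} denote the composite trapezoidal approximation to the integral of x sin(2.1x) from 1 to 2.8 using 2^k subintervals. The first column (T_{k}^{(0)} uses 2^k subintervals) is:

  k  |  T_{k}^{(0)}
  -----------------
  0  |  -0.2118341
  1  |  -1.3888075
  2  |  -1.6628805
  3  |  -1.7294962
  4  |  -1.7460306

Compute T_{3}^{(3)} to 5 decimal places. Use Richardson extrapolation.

Richardson extrapolation on the trapezoidal column (denominator 4−1=3):
T_{1}^{(1)} = (4·(-1.3888075) − (-0.2118341)) / 3 = -1.7811320
T_{2}^{(1)} = (4·(-1.6628805) − (-1.3888075)) / 3 = -1.7542382
T_{3}^{(1)} = -1.7294962 + (-1.7294962 − (-1.6628805))/3 = -1.7517014
T_{2}^{(2)} = -1.7542382 + (-1.7542382 − (-1.7811320))/15 = -1.7524453
T_{3}^{(2)} = -1.7517014 + (-1.7517014 − (-1.7542382))/15 = -1.7515323
T_{3}^{(3)} = (64·(-1.7515323) − (-1.7524453)) / 63 = -1.7515178
(Column j=1 coincides with Simpson's rule on the same nodes.)

-1.75152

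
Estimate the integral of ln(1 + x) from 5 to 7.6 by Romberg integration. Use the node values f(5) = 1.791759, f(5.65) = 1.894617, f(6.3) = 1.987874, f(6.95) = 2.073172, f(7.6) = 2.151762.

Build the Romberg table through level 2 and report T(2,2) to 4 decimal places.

T(0,0) (trapezoid, 1 panel, h=2.6000): 5.126577
T(1,0) (trapezoid, 2 panels, h=1.3000): 5.147525
T(2,0) (trapezoid, 4 panels, h=0.6500): 5.152825
T(1,1) = 5.147525 + (5.147525 − 5.126577)/3 = 5.154508
T(2,1) = 5.152825 + (5.152825 − 5.147525)/3 = 5.154592
T(2,2) = 5.154592 + (5.154592 − 5.154508)/15 = 5.154598

5.1546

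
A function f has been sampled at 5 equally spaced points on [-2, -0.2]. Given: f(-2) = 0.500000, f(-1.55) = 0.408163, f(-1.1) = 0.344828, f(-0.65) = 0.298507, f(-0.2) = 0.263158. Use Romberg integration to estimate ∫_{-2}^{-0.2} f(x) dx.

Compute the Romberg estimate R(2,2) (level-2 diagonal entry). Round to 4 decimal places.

R(0,0) (trapezoid, 1 panel, h=1.8000): 0.686842
R(1,0) (trapezoid, 2 panels, h=0.9000): 0.653766
R(2,0) (trapezoid, 4 panels, h=0.4500): 0.644885
R(1,1) = 0.653766 + (0.653766 − 0.686842)/3 = 0.642741
R(2,1) = 0.644885 + (0.644885 − 0.653766)/3 = 0.641925
R(2,2) = 0.641925 + (0.641925 − 0.642741)/15 = 0.641871

0.6419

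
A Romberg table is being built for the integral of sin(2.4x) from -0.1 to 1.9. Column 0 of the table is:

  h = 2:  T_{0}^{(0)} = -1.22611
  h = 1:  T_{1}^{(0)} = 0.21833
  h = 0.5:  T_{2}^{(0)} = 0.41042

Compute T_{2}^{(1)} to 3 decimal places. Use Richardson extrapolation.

T_{2}^{(1)} = (4·0.41042 − 0.21833) / 3 = 0.47445
(Column j=1 coincides with Simpson's rule on the same nodes.)

0.474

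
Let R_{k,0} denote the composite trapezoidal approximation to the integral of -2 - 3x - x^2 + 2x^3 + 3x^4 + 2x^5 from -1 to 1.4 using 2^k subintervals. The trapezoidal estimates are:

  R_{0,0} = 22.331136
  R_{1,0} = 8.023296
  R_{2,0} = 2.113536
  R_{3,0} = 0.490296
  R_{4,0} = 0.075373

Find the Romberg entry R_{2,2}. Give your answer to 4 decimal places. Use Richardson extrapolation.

R_{1,1} = (4·8.023296 − 22.331136) / 3 = 3.254016
R_{2,1} = 2.113536 + (2.113536 − 8.023296)/3 = 0.143616
R_{2,2} = (16·0.143616 − 3.254016) / 15 = -0.063744
(Column j=1 coincides with Simpson's rule on the same nodes.)

-0.0637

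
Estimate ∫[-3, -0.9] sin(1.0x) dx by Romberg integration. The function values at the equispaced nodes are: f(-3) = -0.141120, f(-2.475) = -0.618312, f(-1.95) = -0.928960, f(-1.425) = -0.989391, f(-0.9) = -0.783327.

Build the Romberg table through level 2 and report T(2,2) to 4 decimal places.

T(0,0) (trapezoid, 1 panel, h=2.1000): -0.970669
T(1,0) (trapezoid, 2 panels, h=1.0500): -1.460743
T(2,0) (trapezoid, 4 panels, h=0.5250): -1.574415
T(1,1) = -1.460743 + (-1.460743 − (-0.970669))/3 = -1.624101
T(2,1) = -1.574415 + (-1.574415 − (-1.460743))/3 = -1.612306
T(2,2) = -1.612306 + (-1.612306 − (-1.624101))/15 = -1.611520

-1.6115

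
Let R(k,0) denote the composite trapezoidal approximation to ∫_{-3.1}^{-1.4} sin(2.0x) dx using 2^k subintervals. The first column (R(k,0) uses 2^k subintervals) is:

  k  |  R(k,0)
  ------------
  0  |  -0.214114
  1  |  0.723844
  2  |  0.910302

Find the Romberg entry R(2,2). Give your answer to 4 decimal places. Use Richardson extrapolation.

0.9682

Richardson extrapolation on the trapezoidal column (denominator 4−1=3):
R(1,1) = (4·0.723844 − (-0.214114)) / 3 = 1.036497
R(2,1) = (4·0.910302 − 0.723844) / 3 = 0.972455
R(2,2) = (16·0.972455 − 1.036497) / 15 = 0.968186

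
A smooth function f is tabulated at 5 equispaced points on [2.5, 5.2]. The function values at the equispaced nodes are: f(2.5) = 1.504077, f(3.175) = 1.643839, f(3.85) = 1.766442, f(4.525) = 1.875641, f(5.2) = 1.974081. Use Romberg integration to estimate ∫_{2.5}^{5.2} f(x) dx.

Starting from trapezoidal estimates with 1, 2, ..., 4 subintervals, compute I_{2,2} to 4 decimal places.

I_{0,0} (trapezoid, 1 panel, h=2.7000): 4.695513
I_{1,0} (trapezoid, 2 panels, h=1.3500): 4.732453
I_{2,0} (trapezoid, 4 panels, h=0.6750): 4.741876
I_{1,1} = 4.732453 + (4.732453 − 4.695513)/3 = 4.744766
I_{2,1} = 4.741876 + (4.741876 − 4.732453)/3 = 4.745017
I_{2,2} = 4.745017 + (4.745017 − 4.744766)/15 = 4.745034

4.7450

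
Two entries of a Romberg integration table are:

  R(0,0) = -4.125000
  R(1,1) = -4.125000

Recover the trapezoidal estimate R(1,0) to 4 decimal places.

From R(1,1) = (4·R(1,0) − R(0,0))/3, solve for R(1,0):
4·R(1,0) = 3·(-4.125000) + (-4.125000) = -16.500000
R(1,0) = -4.125000

-4.1250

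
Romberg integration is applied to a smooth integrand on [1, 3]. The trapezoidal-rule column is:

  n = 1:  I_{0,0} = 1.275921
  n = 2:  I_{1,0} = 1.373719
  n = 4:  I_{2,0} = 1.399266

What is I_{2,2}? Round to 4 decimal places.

1.4079

I_{1,1} = 1.373719 + (1.373719 − 1.275921)/3 = 1.406318
I_{2,1} = 1.399266 + (1.399266 − 1.373719)/3 = 1.407782
I_{2,2} = 1.407782 + (1.407782 − 1.406318)/15 = 1.407880
(Column j=1 coincides with Simpson's rule on the same nodes.)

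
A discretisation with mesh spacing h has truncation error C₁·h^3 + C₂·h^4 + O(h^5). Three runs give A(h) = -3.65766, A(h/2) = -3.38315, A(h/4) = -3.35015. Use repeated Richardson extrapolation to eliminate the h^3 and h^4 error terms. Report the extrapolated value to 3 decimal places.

-3.346

First eliminate the h^3 term (factor 2^3 = 8):
  B₁ = (8·(-3.38315) − (-3.65766))/7 = -3.34393
  B₂ = (8·(-3.35015) − (-3.38315))/7 = -3.34544
Then eliminate the h^4 term (factor 2^4 = 16):
  (16·(-3.34544) − (-3.34393))/15 = -3.34554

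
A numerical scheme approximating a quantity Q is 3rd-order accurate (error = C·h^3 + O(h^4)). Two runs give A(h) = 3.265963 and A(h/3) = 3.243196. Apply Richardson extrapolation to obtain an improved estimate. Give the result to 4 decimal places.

Extrapolated value = (27·A(h/3) − A(h)) / (27 − 1)
= (27·3.243196 − 3.265963) / 26
= 84.300329 / 26 = 3.242320

3.2423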